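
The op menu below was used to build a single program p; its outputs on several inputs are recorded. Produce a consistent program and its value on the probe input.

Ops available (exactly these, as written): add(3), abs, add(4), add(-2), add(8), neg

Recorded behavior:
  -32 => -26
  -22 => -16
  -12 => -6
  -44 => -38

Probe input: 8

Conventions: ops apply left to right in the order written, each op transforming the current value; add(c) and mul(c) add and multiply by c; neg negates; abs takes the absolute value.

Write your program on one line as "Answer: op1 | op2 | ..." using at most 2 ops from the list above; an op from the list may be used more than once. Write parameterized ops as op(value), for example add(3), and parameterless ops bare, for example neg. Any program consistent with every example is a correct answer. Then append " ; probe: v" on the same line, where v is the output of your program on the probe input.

add(8) | add(-2) ; probe: 14

Check, running the answer program on each example:
  -32 -> -24 -> -26
  -22 -> -14 -> -16
  -12 -> -4 -> -6
  -44 -> -36 -> -38
  probe: 8 -> 16 -> 14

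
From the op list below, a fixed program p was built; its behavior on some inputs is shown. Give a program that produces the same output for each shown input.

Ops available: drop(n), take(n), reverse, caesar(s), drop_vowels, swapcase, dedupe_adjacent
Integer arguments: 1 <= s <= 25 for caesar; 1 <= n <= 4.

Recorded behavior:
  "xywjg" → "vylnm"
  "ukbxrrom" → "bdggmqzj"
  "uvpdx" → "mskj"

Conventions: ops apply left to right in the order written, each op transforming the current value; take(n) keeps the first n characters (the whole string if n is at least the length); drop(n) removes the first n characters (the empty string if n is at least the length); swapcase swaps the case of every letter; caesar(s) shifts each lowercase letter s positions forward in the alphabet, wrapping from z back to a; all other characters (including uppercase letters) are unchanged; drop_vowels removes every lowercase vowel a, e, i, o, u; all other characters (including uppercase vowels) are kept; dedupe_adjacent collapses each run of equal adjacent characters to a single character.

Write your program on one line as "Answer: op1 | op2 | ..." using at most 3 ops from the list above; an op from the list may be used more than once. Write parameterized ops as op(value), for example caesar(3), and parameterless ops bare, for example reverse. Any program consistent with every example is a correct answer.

caesar(15) | reverse | drop_vowels

Check, running the answer program on each example:
  "xywjg" -> "mnlyv" -> "vylnm" -> "vylnm"
  "ukbxrrom" -> "jzqmggdb" -> "bdggmqzj" -> "bdggmqzj"
  "uvpdx" -> "jkesm" -> "msekj" -> "mskj"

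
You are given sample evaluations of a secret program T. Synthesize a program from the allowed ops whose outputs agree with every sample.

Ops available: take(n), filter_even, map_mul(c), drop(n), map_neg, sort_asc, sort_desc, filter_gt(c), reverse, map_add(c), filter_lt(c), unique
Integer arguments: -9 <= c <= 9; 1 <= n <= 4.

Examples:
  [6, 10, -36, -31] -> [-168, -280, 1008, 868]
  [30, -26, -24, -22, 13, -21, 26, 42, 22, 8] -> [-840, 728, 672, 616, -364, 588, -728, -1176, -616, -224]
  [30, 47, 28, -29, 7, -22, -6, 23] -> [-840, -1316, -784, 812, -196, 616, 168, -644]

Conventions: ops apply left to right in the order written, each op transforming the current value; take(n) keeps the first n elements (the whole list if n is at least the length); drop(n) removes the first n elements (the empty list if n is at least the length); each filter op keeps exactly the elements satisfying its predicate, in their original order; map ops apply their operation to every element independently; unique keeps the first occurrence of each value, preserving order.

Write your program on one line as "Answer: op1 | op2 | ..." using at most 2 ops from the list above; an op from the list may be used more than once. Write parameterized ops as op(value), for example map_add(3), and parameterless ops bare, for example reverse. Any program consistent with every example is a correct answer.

map_mul(-7) | map_mul(4)

Check, running the answer program on each example:
  [6, 10, -36, -31] -> [-42, -70, 252, 217] -> [-168, -280, 1008, 868]
  [30, -26, -24, -22, 13, -21, 26, 42, 22, 8] -> [-210, 182, 168, 154, -91, 147, -182, -294, -154, -56] -> [-840, 728, 672, 616, -364, 588, -728, -1176, -616, -224]
  [30, 47, 28, -29, 7, -22, -6, 23] -> [-210, -329, -196, 203, -49, 154, 42, -161] -> [-840, -1316, -784, 812, -196, 616, 168, -644]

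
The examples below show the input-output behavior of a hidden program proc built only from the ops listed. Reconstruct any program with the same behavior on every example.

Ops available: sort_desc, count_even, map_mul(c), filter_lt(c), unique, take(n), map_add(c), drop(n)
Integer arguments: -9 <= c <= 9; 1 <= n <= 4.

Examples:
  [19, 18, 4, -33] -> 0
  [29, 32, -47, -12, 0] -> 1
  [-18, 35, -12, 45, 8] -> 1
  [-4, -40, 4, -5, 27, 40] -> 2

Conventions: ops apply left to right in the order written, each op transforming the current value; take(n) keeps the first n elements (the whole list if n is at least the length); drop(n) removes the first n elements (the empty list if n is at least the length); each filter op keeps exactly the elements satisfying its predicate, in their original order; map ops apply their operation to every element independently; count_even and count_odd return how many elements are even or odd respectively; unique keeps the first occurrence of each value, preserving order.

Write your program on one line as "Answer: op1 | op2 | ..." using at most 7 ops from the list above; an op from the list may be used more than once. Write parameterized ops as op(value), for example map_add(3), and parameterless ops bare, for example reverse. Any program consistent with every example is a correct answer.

map_add(-4) | sort_desc | drop(2) | drop(2) | map_mul(8) | count_even

Check, running the answer program on each example:
  [19, 18, 4, -33] -> [15, 14, 0, -37] -> [15, 14, 0, -37] -> [0, -37] -> [] -> [] -> 0
  [29, 32, -47, -12, 0] -> [25, 28, -51, -16, -4] -> [28, 25, -4, -16, -51] -> [-4, -16, -51] -> [-51] -> [-408] -> 1
  [-18, 35, -12, 45, 8] -> [-22, 31, -16, 41, 4] -> [41, 31, 4, -16, -22] -> [4, -16, -22] -> [-22] -> [-176] -> 1
  [-4, -40, 4, -5, 27, 40] -> [-8, -44, 0, -9, 23, 36] -> [36, 23, 0, -8, -9, -44] -> [0, -8, -9, -44] -> [-9, -44] -> [-72, -352] -> 2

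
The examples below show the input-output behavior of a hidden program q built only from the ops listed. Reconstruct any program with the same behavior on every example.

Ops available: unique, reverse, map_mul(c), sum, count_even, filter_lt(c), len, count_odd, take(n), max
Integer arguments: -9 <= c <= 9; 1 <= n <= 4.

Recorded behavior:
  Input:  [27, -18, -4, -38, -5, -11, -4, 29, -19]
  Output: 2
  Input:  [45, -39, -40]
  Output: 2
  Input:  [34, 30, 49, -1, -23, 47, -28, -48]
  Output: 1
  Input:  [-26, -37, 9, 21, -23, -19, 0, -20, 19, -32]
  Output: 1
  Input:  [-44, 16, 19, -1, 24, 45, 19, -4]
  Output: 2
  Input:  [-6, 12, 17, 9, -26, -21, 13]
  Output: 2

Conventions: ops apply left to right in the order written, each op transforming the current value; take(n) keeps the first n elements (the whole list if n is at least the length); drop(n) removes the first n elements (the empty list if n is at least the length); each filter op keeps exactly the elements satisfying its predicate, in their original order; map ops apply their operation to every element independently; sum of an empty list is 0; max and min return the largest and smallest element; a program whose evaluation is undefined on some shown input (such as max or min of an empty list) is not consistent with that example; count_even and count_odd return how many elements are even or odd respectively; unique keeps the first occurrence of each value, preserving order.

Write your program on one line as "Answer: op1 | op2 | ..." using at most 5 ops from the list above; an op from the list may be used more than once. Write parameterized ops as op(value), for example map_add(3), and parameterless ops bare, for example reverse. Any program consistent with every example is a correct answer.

reverse | unique | take(3) | count_odd

Check, running the answer program on each example:
  [27, -18, -4, -38, -5, -11, -4, 29, -19] -> [-19, 29, -4, -11, -5, -38, -4, -18, 27] -> [-19, 29, -4, -11, -5, -38, -18, 27] -> [-19, 29, -4] -> 2
  [45, -39, -40] -> [-40, -39, 45] -> [-40, -39, 45] -> [-40, -39, 45] -> 2
  [34, 30, 49, -1, -23, 47, -28, -48] -> [-48, -28, 47, -23, -1, 49, 30, 34] -> [-48, -28, 47, -23, -1, 49, 30, 34] -> [-48, -28, 47] -> 1
  [-26, -37, 9, 21, -23, -19, 0, -20, 19, -32] -> [-32, 19, -20, 0, -19, -23, 21, 9, -37, -26] -> [-32, 19, -20, 0, -19, -23, 21, 9, -37, -26] -> [-32, 19, -20] -> 1
  [-44, 16, 19, -1, 24, 45, 19, -4] -> [-4, 19, 45, 24, -1, 19, 16, -44] -> [-4, 19, 45, 24, -1, 16, -44] -> [-4, 19, 45] -> 2
  [-6, 12, 17, 9, -26, -21, 13] -> [13, -21, -26, 9, 17, 12, -6] -> [13, -21, -26, 9, 17, 12, -6] -> [13, -21, -26] -> 2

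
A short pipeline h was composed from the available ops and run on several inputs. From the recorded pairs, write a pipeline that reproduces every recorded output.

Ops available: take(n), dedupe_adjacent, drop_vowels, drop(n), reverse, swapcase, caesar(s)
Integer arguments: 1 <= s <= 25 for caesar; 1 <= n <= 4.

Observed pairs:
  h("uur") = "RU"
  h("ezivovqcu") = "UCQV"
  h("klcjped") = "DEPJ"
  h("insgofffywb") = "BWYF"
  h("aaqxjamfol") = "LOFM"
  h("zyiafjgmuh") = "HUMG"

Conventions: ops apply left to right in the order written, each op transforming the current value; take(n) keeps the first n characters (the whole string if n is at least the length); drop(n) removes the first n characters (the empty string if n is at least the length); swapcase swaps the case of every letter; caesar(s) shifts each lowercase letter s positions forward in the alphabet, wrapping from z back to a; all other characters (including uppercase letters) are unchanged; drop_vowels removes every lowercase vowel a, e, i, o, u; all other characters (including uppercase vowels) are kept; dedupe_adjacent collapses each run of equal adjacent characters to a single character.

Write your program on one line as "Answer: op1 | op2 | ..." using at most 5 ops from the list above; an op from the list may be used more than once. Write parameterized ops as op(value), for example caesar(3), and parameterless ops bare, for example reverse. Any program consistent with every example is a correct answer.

swapcase | reverse | dedupe_adjacent | take(4)

Check, running the answer program on each example:
  "uur" -> "UUR" -> "RUU" -> "RU" -> "RU"
  "ezivovqcu" -> "EZIVOVQCU" -> "UCQVOVIZE" -> "UCQVOVIZE" -> "UCQV"
  "klcjped" -> "KLCJPED" -> "DEPJCLK" -> "DEPJCLK" -> "DEPJ"
  "insgofffywb" -> "INSGOFFFYWB" -> "BWYFFFOGSNI" -> "BWYFOGSNI" -> "BWYF"
  "aaqxjamfol" -> "AAQXJAMFOL" -> "LOFMAJXQAA" -> "LOFMAJXQA" -> "LOFM"
  "zyiafjgmuh" -> "ZYIAFJGMUH" -> "HUMGJFAIYZ" -> "HUMGJFAIYZ" -> "HUMG"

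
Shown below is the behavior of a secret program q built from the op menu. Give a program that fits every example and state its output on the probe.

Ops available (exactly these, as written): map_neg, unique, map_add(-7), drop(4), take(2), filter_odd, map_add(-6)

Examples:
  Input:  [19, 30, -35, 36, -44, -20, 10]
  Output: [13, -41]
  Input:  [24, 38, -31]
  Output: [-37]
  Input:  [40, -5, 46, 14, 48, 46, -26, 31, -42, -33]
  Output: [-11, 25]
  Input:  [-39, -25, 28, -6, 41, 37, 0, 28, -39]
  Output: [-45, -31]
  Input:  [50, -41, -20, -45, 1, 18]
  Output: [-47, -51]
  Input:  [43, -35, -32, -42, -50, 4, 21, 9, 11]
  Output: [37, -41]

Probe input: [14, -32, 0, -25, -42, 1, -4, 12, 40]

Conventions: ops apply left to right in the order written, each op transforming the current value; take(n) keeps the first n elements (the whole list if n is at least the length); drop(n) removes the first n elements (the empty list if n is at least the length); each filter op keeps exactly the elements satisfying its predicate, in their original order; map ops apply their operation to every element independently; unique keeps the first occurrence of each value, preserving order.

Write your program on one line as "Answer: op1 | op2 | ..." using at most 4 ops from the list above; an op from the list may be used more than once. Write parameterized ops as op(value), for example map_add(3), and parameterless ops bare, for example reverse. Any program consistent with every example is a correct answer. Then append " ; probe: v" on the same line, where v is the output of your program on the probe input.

map_add(-6) | filter_odd | take(2) ; probe: [-31, -5]

Check, running the answer program on each example:
  [19, 30, -35, 36, -44, -20, 10] -> [13, 24, -41, 30, -50, -26, 4] -> [13, -41] -> [13, -41]
  [24, 38, -31] -> [18, 32, -37] -> [-37] -> [-37]
  [40, -5, 46, 14, 48, 46, -26, 31, -42, -33] -> [34, -11, 40, 8, 42, 40, -32, 25, -48, -39] -> [-11, 25, -39] -> [-11, 25]
  [-39, -25, 28, -6, 41, 37, 0, 28, -39] -> [-45, -31, 22, -12, 35, 31, -6, 22, -45] -> [-45, -31, 35, 31, -45] -> [-45, -31]
  [50, -41, -20, -45, 1, 18] -> [44, -47, -26, -51, -5, 12] -> [-47, -51, -5] -> [-47, -51]
  [43, -35, -32, -42, -50, 4, 21, 9, 11] -> [37, -41, -38, -48, -56, -2, 15, 3, 5] -> [37, -41, 15, 3, 5] -> [37, -41]
  probe: [14, -32, 0, -25, -42, 1, -4, 12, 40] -> [8, -38, -6, -31, -48, -5, -10, 6, 34] -> [-31, -5] -> [-31, -5]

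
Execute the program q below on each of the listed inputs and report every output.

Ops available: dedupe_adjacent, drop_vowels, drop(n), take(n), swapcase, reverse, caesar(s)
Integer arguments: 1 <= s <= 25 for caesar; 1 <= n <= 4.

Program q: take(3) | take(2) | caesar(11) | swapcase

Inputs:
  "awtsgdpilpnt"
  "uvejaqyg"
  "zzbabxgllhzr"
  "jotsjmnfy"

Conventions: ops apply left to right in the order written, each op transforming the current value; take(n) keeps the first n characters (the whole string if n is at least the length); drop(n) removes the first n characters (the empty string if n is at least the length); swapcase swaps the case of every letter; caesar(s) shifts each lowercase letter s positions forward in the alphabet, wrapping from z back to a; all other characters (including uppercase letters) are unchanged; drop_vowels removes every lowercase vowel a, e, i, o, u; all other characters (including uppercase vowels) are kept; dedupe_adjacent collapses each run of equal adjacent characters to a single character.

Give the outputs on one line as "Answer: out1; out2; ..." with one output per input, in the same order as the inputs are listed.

"LH"; "FG"; "KK"; "UZ"

Execution, op by op:
  "awtsgdpilpnt" -> "awt" -> "aw" -> "lh" -> "LH"
  "uvejaqyg" -> "uve" -> "uv" -> "fg" -> "FG"
  "zzbabxgllhzr" -> "zzb" -> "zz" -> "kk" -> "KK"
  "jotsjmnfy" -> "jot" -> "jo" -> "uz" -> "UZ"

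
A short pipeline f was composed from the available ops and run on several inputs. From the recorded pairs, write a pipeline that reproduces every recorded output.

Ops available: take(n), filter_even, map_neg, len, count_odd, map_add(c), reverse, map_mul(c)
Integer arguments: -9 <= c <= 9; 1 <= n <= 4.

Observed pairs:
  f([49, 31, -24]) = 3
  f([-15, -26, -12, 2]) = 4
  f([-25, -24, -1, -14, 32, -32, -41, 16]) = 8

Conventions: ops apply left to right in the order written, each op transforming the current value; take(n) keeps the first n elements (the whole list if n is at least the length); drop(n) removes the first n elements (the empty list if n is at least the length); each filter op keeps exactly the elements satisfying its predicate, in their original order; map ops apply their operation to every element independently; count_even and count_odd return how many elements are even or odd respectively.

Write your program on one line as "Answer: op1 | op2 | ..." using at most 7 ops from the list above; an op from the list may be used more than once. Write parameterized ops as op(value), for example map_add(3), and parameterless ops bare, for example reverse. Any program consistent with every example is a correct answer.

reverse | map_mul(-8) | reverse | map_add(3) | map_mul(-3) | count_odd

Check, running the answer program on each example:
  [49, 31, -24] -> [-24, 31, 49] -> [192, -248, -392] -> [-392, -248, 192] -> [-389, -245, 195] -> [1167, 735, -585] -> 3
  [-15, -26, -12, 2] -> [2, -12, -26, -15] -> [-16, 96, 208, 120] -> [120, 208, 96, -16] -> [123, 211, 99, -13] -> [-369, -633, -297, 39] -> 4
  [-25, -24, -1, -14, 32, -32, -41, 16] -> [16, -41, -32, 32, -14, -1, -24, -25] -> [-128, 328, 256, -256, 112, 8, 192, 200] -> [200, 192, 8, 112, -256, 256, 328, -128] -> [203, 195, 11, 115, -253, 259, 331, -125] -> [-609, -585, -33, -345, 759, -777, -993, 375] -> 8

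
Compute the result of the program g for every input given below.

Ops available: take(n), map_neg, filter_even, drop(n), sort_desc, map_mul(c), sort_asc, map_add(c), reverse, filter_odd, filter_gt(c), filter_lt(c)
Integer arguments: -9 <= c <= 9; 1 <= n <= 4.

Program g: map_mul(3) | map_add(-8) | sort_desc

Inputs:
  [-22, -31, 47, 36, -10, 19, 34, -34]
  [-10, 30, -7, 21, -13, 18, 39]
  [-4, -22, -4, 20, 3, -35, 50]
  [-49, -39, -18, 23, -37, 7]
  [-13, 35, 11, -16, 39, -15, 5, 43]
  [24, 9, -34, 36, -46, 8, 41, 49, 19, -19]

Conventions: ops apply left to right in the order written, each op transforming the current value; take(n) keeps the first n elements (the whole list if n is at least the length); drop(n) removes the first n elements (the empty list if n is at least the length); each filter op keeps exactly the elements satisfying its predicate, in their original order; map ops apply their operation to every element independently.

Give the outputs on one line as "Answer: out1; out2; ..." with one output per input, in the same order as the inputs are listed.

[133, 100, 94, 49, -38, -74, -101, -110]; [109, 82, 55, 46, -29, -38, -47]; [142, 52, 1, -20, -20, -74, -113]; [61, 13, -62, -119, -125, -155]; [121, 109, 97, 25, 7, -47, -53, -56]; [139, 115, 100, 64, 49, 19, 16, -65, -110, -146]

Execution, op by op:
  [-22, -31, 47, 36, -10, 19, 34, -34] -> [-66, -93, 141, 108, -30, 57, 102, -102] -> [-74, -101, 133, 100, -38, 49, 94, -110] -> [133, 100, 94, 49, -38, -74, -101, -110]
  [-10, 30, -7, 21, -13, 18, 39] -> [-30, 90, -21, 63, -39, 54, 117] -> [-38, 82, -29, 55, -47, 46, 109] -> [109, 82, 55, 46, -29, -38, -47]
  [-4, -22, -4, 20, 3, -35, 50] -> [-12, -66, -12, 60, 9, -105, 150] -> [-20, -74, -20, 52, 1, -113, 142] -> [142, 52, 1, -20, -20, -74, -113]
  [-49, -39, -18, 23, -37, 7] -> [-147, -117, -54, 69, -111, 21] -> [-155, -125, -62, 61, -119, 13] -> [61, 13, -62, -119, -125, -155]
  [-13, 35, 11, -16, 39, -15, 5, 43] -> [-39, 105, 33, -48, 117, -45, 15, 129] -> [-47, 97, 25, -56, 109, -53, 7, 121] -> [121, 109, 97, 25, 7, -47, -53, -56]
  [24, 9, -34, 36, -46, 8, 41, 49, 19, -19] -> [72, 27, -102, 108, -138, 24, 123, 147, 57, -57] -> [64, 19, -110, 100, -146, 16, 115, 139, 49, -65] -> [139, 115, 100, 64, 49, 19, 16, -65, -110, -146]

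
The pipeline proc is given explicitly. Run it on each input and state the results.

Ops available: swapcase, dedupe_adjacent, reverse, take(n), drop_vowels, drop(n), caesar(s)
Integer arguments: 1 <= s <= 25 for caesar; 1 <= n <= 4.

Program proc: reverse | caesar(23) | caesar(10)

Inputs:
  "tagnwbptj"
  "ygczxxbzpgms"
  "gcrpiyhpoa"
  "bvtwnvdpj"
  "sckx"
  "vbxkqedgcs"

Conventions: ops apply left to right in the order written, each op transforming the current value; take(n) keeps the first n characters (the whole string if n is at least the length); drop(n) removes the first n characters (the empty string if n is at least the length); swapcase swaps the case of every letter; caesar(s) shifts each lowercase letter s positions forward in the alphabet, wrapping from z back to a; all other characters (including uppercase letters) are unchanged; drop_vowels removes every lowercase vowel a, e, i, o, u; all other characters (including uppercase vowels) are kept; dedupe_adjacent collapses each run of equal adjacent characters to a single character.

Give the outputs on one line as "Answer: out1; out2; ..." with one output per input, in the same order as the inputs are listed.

"qawidunha"; "ztnwgieegjnf"; "hvwofpwyjn"; "qwkcudaci"; "erjz"; "zjnklxreic"

Execution, op by op:
  "tagnwbptj" -> "jtpbwngat" -> "gqmytkdxq" -> "qawidunha"
  "ygczxxbzpgms" -> "smgpzbxxzcgy" -> "pjdmwyuuwzdv" -> "ztnwgieegjnf"
  "gcrpiyhpoa" -> "aophyiprcg" -> "xlmevfmozd" -> "hvwofpwyjn"
  "bvtwnvdpj" -> "jpdvnwtvb" -> "gmasktqsy" -> "qwkcudaci"
  "sckx" -> "xkcs" -> "uhzp" -> "erjz"
  "vbxkqedgcs" -> "scgdeqkxbv" -> "pzdabnhuys" -> "zjnklxreic"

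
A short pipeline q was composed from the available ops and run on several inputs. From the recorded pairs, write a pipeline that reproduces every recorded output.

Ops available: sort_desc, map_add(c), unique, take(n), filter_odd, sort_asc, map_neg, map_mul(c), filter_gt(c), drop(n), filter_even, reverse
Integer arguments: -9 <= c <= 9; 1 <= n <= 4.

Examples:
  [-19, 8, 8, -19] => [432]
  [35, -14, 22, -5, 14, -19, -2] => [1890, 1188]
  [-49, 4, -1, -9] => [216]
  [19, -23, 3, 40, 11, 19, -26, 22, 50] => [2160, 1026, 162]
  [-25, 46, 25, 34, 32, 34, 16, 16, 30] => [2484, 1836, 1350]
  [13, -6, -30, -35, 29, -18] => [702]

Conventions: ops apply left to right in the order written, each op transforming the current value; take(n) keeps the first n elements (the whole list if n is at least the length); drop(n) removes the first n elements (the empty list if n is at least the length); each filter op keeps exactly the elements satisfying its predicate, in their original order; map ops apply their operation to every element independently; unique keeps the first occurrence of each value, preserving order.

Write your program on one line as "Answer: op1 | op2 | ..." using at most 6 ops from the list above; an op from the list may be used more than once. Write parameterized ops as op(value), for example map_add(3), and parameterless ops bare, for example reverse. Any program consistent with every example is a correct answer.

map_mul(6) | map_mul(9) | unique | take(4) | filter_gt(-8) | sort_desc

Check, running the answer program on each example:
  [-19, 8, 8, -19] -> [-114, 48, 48, -114] -> [-1026, 432, 432, -1026] -> [-1026, 432] -> [-1026, 432] -> [432] -> [432]
  [35, -14, 22, -5, 14, -19, -2] -> [210, -84, 132, -30, 84, -114, -12] -> [1890, -756, 1188, -270, 756, -1026, -108] -> [1890, -756, 1188, -270, 756, -1026, -108] -> [1890, -756, 1188, -270] -> [1890, 1188] -> [1890, 1188]
  [-49, 4, -1, -9] -> [-294, 24, -6, -54] -> [-2646, 216, -54, -486] -> [-2646, 216, -54, -486] -> [-2646, 216, -54, -486] -> [216] -> [216]
  [19, -23, 3, 40, 11, 19, -26, 22, 50] -> [114, -138, 18, 240, 66, 114, -156, 132, 300] -> [1026, -1242, 162, 2160, 594, 1026, -1404, 1188, 2700] -> [1026, -1242, 162, 2160, 594, -1404, 1188, 2700] -> [1026, -1242, 162, 2160] -> [1026, 162, 2160] -> [2160, 1026, 162]
  [-25, 46, 25, 34, 32, 34, 16, 16, 30] -> [-150, 276, 150, 204, 192, 204, 96, 96, 180] -> [-1350, 2484, 1350, 1836, 1728, 1836, 864, 864, 1620] -> [-1350, 2484, 1350, 1836, 1728, 864, 1620] -> [-1350, 2484, 1350, 1836] -> [2484, 1350, 1836] -> [2484, 1836, 1350]
  [13, -6, -30, -35, 29, -18] -> [78, -36, -180, -210, 174, -108] -> [702, -324, -1620, -1890, 1566, -972] -> [702, -324, -1620, -1890, 1566, -972] -> [702, -324, -1620, -1890] -> [702] -> [702]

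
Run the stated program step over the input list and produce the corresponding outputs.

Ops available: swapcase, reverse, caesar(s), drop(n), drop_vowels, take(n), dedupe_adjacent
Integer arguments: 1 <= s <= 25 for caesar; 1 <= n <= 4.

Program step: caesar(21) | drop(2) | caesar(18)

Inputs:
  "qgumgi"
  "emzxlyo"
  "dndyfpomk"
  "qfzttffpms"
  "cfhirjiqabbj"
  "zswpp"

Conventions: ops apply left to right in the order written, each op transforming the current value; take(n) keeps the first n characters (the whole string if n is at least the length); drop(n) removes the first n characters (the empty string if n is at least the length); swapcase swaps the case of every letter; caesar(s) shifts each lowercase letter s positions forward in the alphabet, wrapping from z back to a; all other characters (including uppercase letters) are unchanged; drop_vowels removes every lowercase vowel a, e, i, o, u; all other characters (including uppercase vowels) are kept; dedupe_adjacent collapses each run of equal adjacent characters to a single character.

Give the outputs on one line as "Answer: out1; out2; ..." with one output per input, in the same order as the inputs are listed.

"hztv"; "mkylb"; "qlscbzx"; "mggssczf"; "uvewvdnoow"; "jcc"

Execution, op by op:
  "qgumgi" -> "lbphbd" -> "phbd" -> "hztv"
  "emzxlyo" -> "zhusgtj" -> "usgtj" -> "mkylb"
  "dndyfpomk" -> "yiytakjhf" -> "ytakjhf" -> "qlscbzx"
  "qfzttffpms" -> "lauooaakhn" -> "uooaakhn" -> "mggssczf"
  "cfhirjiqabbj" -> "xacdmedlvwwe" -> "cdmedlvwwe" -> "uvewvdnoow"
  "zswpp" -> "unrkk" -> "rkk" -> "jcc"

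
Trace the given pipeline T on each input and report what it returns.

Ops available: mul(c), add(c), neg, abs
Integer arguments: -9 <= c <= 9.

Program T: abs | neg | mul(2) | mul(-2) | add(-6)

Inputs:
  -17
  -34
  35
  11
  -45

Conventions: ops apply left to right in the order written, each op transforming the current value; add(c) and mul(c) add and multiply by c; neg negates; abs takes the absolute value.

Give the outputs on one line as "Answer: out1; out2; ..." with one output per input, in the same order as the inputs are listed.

Execution, op by op:
  -17 -> 17 -> -17 -> -34 -> 68 -> 62
  -34 -> 34 -> -34 -> -68 -> 136 -> 130
  35 -> 35 -> -35 -> -70 -> 140 -> 134
  11 -> 11 -> -11 -> -22 -> 44 -> 38
  -45 -> 45 -> -45 -> -90 -> 180 -> 174

62; 130; 134; 38; 174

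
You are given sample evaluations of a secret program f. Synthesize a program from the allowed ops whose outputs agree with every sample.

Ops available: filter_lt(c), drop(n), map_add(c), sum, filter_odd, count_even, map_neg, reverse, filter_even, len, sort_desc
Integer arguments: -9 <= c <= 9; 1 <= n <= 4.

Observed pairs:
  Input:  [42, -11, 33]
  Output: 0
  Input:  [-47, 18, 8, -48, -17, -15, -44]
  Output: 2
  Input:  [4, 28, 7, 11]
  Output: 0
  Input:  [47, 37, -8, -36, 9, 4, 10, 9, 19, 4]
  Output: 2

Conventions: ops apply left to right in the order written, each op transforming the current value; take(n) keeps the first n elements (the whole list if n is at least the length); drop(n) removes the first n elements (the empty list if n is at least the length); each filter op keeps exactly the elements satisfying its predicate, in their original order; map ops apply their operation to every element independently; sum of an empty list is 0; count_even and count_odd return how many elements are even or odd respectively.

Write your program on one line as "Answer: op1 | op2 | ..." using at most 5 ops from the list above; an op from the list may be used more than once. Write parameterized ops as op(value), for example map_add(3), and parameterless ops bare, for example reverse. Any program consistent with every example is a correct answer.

sort_desc | drop(3) | filter_odd | map_add(-9) | len

Check, running the answer program on each example:
  [42, -11, 33] -> [42, 33, -11] -> [] -> [] -> [] -> 0
  [-47, 18, 8, -48, -17, -15, -44] -> [18, 8, -15, -17, -44, -47, -48] -> [-17, -44, -47, -48] -> [-17, -47] -> [-26, -56] -> 2
  [4, 28, 7, 11] -> [28, 11, 7, 4] -> [4] -> [] -> [] -> 0
  [47, 37, -8, -36, 9, 4, 10, 9, 19, 4] -> [47, 37, 19, 10, 9, 9, 4, 4, -8, -36] -> [10, 9, 9, 4, 4, -8, -36] -> [9, 9] -> [0, 0] -> 2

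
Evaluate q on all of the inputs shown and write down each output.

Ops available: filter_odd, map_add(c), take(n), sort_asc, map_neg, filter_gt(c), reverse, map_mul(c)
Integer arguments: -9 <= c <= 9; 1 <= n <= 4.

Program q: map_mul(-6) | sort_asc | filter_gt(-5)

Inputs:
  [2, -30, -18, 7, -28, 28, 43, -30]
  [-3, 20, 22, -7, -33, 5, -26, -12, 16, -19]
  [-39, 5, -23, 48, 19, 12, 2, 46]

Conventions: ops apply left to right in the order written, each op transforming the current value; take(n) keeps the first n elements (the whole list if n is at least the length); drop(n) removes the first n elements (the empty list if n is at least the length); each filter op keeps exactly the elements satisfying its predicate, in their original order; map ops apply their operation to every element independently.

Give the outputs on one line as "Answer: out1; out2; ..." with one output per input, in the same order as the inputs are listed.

Execution, op by op:
  [2, -30, -18, 7, -28, 28, 43, -30] -> [-12, 180, 108, -42, 168, -168, -258, 180] -> [-258, -168, -42, -12, 108, 168, 180, 180] -> [108, 168, 180, 180]
  [-3, 20, 22, -7, -33, 5, -26, -12, 16, -19] -> [18, -120, -132, 42, 198, -30, 156, 72, -96, 114] -> [-132, -120, -96, -30, 18, 42, 72, 114, 156, 198] -> [18, 42, 72, 114, 156, 198]
  [-39, 5, -23, 48, 19, 12, 2, 46] -> [234, -30, 138, -288, -114, -72, -12, -276] -> [-288, -276, -114, -72, -30, -12, 138, 234] -> [138, 234]

[108, 168, 180, 180]; [18, 42, 72, 114, 156, 198]; [138, 234]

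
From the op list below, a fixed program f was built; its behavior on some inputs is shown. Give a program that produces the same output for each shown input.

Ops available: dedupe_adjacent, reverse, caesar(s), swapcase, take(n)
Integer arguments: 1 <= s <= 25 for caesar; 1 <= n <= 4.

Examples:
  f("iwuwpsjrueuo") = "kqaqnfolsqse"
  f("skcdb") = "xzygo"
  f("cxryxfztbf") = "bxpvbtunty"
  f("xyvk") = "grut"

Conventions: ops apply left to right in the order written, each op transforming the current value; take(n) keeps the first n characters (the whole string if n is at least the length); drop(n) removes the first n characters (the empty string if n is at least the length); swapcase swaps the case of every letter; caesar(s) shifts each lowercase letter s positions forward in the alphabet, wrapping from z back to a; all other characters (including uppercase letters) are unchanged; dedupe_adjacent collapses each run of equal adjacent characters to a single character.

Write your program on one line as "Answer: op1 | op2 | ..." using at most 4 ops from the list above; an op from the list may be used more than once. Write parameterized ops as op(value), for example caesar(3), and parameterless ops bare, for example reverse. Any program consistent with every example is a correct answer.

caesar(6) | caesar(16) | reverse

Check, running the answer program on each example:
  "iwuwpsjrueuo" -> "ocacvypxakau" -> "esqslofnqaqk" -> "kqaqnfolsqse"
  "skcdb" -> "yqijh" -> "ogyzx" -> "xzygo"
  "cxryxfztbf" -> "idxedlfzhl" -> "ytnutbvpxb" -> "bxpvbtunty"
  "xyvk" -> "debq" -> "turg" -> "grut"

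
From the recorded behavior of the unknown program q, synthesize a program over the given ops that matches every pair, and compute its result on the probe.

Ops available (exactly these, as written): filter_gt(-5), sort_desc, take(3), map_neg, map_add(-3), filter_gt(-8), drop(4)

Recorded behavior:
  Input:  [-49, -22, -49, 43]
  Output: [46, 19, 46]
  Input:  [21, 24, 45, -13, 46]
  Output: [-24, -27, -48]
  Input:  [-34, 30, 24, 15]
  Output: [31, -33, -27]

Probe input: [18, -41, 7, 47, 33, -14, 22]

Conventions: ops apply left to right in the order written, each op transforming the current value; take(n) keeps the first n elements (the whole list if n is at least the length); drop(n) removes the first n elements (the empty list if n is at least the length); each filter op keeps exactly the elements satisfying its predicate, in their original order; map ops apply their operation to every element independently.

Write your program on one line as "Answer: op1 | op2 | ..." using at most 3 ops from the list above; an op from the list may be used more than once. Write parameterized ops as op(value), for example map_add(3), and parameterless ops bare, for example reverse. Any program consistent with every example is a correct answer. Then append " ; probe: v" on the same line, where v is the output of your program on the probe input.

take(3) | map_neg | map_add(-3) ; probe: [-21, 38, -10]

Check, running the answer program on each example:
  [-49, -22, -49, 43] -> [-49, -22, -49] -> [49, 22, 49] -> [46, 19, 46]
  [21, 24, 45, -13, 46] -> [21, 24, 45] -> [-21, -24, -45] -> [-24, -27, -48]
  [-34, 30, 24, 15] -> [-34, 30, 24] -> [34, -30, -24] -> [31, -33, -27]
  probe: [18, -41, 7, 47, 33, -14, 22] -> [18, -41, 7] -> [-18, 41, -7] -> [-21, 38, -10]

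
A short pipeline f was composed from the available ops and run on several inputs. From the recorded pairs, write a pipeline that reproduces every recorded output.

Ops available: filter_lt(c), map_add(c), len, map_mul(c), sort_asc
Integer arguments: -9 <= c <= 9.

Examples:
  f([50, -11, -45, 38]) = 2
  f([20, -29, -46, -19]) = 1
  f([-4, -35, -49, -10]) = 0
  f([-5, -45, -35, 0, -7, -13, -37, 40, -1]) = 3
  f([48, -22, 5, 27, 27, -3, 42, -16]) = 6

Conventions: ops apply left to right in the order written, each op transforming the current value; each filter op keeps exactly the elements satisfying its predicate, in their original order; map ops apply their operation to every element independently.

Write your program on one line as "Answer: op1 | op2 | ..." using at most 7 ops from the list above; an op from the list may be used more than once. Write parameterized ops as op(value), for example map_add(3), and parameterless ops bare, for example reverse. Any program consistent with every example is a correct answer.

map_add(4) | map_mul(-5) | filter_lt(-3) | sort_asc | map_add(6) | len

Check, running the answer program on each example:
  [50, -11, -45, 38] -> [54, -7, -41, 42] -> [-270, 35, 205, -210] -> [-270, -210] -> [-270, -210] -> [-264, -204] -> 2
  [20, -29, -46, -19] -> [24, -25, -42, -15] -> [-120, 125, 210, 75] -> [-120] -> [-120] -> [-114] -> 1
  [-4, -35, -49, -10] -> [0, -31, -45, -6] -> [0, 155, 225, 30] -> [] -> [] -> [] -> 0
  [-5, -45, -35, 0, -7, -13, -37, 40, -1] -> [-1, -41, -31, 4, -3, -9, -33, 44, 3] -> [5, 205, 155, -20, 15, 45, 165, -220, -15] -> [-20, -220, -15] -> [-220, -20, -15] -> [-214, -14, -9] -> 3
  [48, -22, 5, 27, 27, -3, 42, -16] -> [52, -18, 9, 31, 31, 1, 46, -12] -> [-260, 90, -45, -155, -155, -5, -230, 60] -> [-260, -45, -155, -155, -5, -230] -> [-260, -230, -155, -155, -45, -5] -> [-254, -224, -149, -149, -39, 1] -> 6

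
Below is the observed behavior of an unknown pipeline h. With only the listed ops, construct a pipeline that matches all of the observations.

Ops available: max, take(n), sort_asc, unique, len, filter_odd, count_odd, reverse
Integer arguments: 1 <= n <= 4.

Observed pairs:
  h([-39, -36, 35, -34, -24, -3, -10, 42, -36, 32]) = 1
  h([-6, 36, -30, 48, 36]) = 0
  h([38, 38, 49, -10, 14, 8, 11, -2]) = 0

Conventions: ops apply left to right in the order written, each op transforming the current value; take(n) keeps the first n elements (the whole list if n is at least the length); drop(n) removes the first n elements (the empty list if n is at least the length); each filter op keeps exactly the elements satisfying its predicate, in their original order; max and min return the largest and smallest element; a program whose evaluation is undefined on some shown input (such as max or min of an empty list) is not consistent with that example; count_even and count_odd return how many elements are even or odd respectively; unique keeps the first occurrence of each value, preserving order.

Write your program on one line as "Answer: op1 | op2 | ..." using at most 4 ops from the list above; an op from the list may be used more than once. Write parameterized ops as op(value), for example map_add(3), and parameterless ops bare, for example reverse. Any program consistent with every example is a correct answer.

take(2) | filter_odd | len

Check, running the answer program on each example:
  [-39, -36, 35, -34, -24, -3, -10, 42, -36, 32] -> [-39, -36] -> [-39] -> 1
  [-6, 36, -30, 48, 36] -> [-6, 36] -> [] -> 0
  [38, 38, 49, -10, 14, 8, 11, -2] -> [38, 38] -> [] -> 0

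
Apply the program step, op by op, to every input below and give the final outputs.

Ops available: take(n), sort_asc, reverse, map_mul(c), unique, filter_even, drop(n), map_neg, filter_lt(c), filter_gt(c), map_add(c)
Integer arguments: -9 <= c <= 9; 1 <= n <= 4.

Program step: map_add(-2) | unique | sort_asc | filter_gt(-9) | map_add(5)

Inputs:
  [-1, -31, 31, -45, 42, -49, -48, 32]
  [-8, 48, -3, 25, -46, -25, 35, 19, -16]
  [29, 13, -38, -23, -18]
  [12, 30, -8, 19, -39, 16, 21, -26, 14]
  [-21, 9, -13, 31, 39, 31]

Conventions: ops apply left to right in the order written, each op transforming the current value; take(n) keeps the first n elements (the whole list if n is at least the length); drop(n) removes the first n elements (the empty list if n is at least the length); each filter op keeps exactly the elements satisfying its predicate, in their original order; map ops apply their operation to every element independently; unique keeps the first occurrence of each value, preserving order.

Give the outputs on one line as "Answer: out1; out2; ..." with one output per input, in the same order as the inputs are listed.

Execution, op by op:
  [-1, -31, 31, -45, 42, -49, -48, 32] -> [-3, -33, 29, -47, 40, -51, -50, 30] -> [-3, -33, 29, -47, 40, -51, -50, 30] -> [-51, -50, -47, -33, -3, 29, 30, 40] -> [-3, 29, 30, 40] -> [2, 34, 35, 45]
  [-8, 48, -3, 25, -46, -25, 35, 19, -16] -> [-10, 46, -5, 23, -48, -27, 33, 17, -18] -> [-10, 46, -5, 23, -48, -27, 33, 17, -18] -> [-48, -27, -18, -10, -5, 17, 23, 33, 46] -> [-5, 17, 23, 33, 46] -> [0, 22, 28, 38, 51]
  [29, 13, -38, -23, -18] -> [27, 11, -40, -25, -20] -> [27, 11, -40, -25, -20] -> [-40, -25, -20, 11, 27] -> [11, 27] -> [16, 32]
  [12, 30, -8, 19, -39, 16, 21, -26, 14] -> [10, 28, -10, 17, -41, 14, 19, -28, 12] -> [10, 28, -10, 17, -41, 14, 19, -28, 12] -> [-41, -28, -10, 10, 12, 14, 17, 19, 28] -> [10, 12, 14, 17, 19, 28] -> [15, 17, 19, 22, 24, 33]
  [-21, 9, -13, 31, 39, 31] -> [-23, 7, -15, 29, 37, 29] -> [-23, 7, -15, 29, 37] -> [-23, -15, 7, 29, 37] -> [7, 29, 37] -> [12, 34, 42]

[2, 34, 35, 45]; [0, 22, 28, 38, 51]; [16, 32]; [15, 17, 19, 22, 24, 33]; [12, 34, 42]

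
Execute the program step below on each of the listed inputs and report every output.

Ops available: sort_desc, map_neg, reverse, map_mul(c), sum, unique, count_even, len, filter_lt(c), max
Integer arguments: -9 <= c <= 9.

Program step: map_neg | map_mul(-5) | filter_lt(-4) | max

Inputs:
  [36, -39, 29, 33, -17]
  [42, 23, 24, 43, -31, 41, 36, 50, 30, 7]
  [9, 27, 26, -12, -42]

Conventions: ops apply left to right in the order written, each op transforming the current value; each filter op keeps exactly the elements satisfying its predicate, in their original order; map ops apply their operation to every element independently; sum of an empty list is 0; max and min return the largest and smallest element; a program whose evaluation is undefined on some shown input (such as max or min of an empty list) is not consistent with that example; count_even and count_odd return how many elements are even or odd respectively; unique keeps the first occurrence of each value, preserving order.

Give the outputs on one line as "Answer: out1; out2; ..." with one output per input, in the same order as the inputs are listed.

Execution, op by op:
  [36, -39, 29, 33, -17] -> [-36, 39, -29, -33, 17] -> [180, -195, 145, 165, -85] -> [-195, -85] -> -85
  [42, 23, 24, 43, -31, 41, 36, 50, 30, 7] -> [-42, -23, -24, -43, 31, -41, -36, -50, -30, -7] -> [210, 115, 120, 215, -155, 205, 180, 250, 150, 35] -> [-155] -> -155
  [9, 27, 26, -12, -42] -> [-9, -27, -26, 12, 42] -> [45, 135, 130, -60, -210] -> [-60, -210] -> -60

-85; -155; -60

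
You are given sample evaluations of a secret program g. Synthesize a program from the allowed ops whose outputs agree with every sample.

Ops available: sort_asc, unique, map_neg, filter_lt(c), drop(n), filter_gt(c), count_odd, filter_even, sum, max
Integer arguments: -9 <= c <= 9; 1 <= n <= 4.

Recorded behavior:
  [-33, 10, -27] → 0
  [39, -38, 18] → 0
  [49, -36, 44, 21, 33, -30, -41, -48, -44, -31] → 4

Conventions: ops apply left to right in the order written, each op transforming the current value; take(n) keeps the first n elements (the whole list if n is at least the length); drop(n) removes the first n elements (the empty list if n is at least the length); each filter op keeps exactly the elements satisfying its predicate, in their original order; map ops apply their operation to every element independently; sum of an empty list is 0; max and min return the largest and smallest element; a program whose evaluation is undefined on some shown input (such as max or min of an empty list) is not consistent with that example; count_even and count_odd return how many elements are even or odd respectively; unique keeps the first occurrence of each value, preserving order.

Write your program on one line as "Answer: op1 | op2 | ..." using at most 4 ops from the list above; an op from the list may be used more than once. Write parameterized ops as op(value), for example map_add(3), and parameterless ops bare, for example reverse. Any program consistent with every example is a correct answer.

sort_asc | drop(3) | map_neg | count_odd

Check, running the answer program on each example:
  [-33, 10, -27] -> [-33, -27, 10] -> [] -> [] -> 0
  [39, -38, 18] -> [-38, 18, 39] -> [] -> [] -> 0
  [49, -36, 44, 21, 33, -30, -41, -48, -44, -31] -> [-48, -44, -41, -36, -31, -30, 21, 33, 44, 49] -> [-36, -31, -30, 21, 33, 44, 49] -> [36, 31, 30, -21, -33, -44, -49] -> 4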